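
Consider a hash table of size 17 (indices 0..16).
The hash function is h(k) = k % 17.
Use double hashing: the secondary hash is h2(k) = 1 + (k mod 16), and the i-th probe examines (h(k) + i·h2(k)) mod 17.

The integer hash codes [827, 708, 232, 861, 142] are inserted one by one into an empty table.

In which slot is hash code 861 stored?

8

827: h=11 -> slot 11
708: h=11, h2=5, probe 11,16 -> slot 16
232: h=11, h2=9, probe 11,3 -> slot 3
861: h=11, h2=14, probe 11,8 -> slot 8
142: h=6 -> slot 6
Table: [_, _, _, 232, _, _, 142, _, 861, _, _, 827, _, _, _, _, 708]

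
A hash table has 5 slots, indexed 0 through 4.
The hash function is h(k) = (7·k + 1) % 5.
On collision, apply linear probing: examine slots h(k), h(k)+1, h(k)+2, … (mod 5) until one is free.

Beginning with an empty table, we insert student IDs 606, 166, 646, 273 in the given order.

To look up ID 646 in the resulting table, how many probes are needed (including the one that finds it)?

3

606 hashes to 3; slot 3 is free → place at 3.
166 hashes to 3; 3 taken → place at 4.
646 hashes to 3; 3,4 taken → place at 0.
273 hashes to 2; slot 2 is free → place at 2.
Table: [646, -, 273, 606, 166]
Lookup 646: h=3, probe 3,4,0 → found at 0.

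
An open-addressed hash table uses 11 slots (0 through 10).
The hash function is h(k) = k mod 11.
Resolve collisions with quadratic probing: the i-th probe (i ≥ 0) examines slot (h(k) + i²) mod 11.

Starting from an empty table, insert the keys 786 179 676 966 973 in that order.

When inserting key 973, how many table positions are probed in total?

786 hashes to 5; slot 5 is free => place at 5.
179 hashes to 3; slot 3 is free => place at 3.
676 hashes to 5; 5 taken => place at 6.
966 hashes to 9; slot 9 is free => place at 9.
973 hashes to 5; 5,6,9,3 taken => place at 10.
Table: [., ., ., 179, ., 786, 676, ., ., 966, 973]

5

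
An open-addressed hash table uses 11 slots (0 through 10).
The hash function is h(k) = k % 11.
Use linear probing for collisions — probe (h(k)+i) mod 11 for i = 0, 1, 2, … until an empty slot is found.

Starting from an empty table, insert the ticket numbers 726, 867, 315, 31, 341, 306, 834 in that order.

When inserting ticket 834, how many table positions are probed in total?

726: h=0 => slot 0
867: h=9 => slot 9
315: h=7 => slot 7
31: h=9, probe 9,10 => slot 10
341: h=0, probe 0,1 => slot 1
306: h=9, probe 9,10,0,1,2 => slot 2
834: h=9, probe 9,10,0,1,2,3 => slot 3
Table: [726, 341, 306, 834, —, —, —, 315, —, 867, 31]

6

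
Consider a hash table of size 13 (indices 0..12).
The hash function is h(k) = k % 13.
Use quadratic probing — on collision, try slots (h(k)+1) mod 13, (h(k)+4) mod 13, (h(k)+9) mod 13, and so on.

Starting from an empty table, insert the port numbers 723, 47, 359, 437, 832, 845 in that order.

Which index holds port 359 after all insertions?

12

723 hashes to 8; slot 8 is free => place at 8.
47 hashes to 8; 8 taken => place at 9.
359 hashes to 8; 8,9 taken => place at 12.
437 hashes to 8; 8,9,12 taken => place at 4.
832 hashes to 0; slot 0 is free => place at 0.
845 hashes to 0; 0 taken => place at 1.
Table: [832, 845, _, _, 437, _, _, _, 723, 47, _, _, 359]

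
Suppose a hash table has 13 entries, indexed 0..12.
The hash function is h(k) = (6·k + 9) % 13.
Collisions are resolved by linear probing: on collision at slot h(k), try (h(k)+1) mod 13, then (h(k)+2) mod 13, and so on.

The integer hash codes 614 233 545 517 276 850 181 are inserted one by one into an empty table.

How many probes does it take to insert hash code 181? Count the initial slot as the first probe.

4

614: h=1 => slot 1
233: h=3 => slot 3
545: h=3, probe 3,4 => slot 4
517: h=4, probe 4,5 => slot 5
276: h=1, probe 1,2 => slot 2
850: h=0 => slot 0
181: h=3, probe 3,4,5,6 => slot 6
Table: [850, 614, 276, 233, 545, 517, 181, -, -, -, -, -, -]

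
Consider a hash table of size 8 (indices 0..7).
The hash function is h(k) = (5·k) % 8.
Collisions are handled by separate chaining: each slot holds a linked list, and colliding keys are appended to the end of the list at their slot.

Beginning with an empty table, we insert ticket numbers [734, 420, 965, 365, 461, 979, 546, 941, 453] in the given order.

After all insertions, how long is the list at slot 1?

734 → bucket 6
420 → bucket 4
965 → bucket 1
365 → bucket 1 (collision)
461 → bucket 1 (collision)
979 → bucket 7
546 → bucket 2
941 → bucket 1 (collision)
453 → bucket 1 (collision)
Final buckets:
0: _
1: 965 -> 365 -> 461 -> 941 -> 453
2: 546
3: _
4: 420
5: _
6: 734
7: 979

5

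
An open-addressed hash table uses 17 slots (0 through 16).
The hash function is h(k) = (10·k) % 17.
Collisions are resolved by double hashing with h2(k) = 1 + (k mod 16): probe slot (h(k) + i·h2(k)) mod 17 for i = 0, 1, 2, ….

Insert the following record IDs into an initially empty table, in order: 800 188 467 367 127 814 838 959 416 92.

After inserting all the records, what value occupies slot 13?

416

800 hashes to 10; slot 10 is free → place at 10.
188 hashes to 10, h2=13; 10 taken → place at 6.
467 hashes to 12; slot 12 is free → place at 12.
367 hashes to 15; slot 15 is free → place at 15.
127 hashes to 12, h2=16; 12 taken → place at 11.
814 hashes to 14; slot 14 is free → place at 14.
838 hashes to 16; slot 16 is free → place at 16.
959 hashes to 2; slot 2 is free → place at 2.
416 hashes to 12, h2=1; 12 taken → place at 13.
92 hashes to 2, h2=13; 2,15,11 taken → place at 7.
Table: [_, _, 959, _, _, _, 188, 92, _, _, 800, 127, 467, 416, 814, 367, 838]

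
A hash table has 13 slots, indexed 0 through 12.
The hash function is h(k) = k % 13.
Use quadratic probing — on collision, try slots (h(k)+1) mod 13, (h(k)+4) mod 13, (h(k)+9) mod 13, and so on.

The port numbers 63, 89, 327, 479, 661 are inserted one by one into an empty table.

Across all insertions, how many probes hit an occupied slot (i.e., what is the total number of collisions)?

63: h=11 → slot 11
89: h=11, probe 11,12 → slot 12
327: h=2 → slot 2
479: h=11, probe 11,12,2,7 → slot 7
661: h=11, probe 11,12,2,7,1 → slot 1
Table: [-, 661, 327, -, -, -, -, 479, -, -, -, 63, 89]

8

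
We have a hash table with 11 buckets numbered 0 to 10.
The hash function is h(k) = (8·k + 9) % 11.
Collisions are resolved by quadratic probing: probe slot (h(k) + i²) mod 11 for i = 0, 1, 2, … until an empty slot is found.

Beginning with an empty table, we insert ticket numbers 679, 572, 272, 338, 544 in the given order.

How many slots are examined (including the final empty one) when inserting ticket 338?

679: h=7 => slot 7
572: h=9 => slot 9
272: h=7, probe 7,8 => slot 8
338: h=7, probe 7,8,0 => slot 0
544: h=5 => slot 5
Table: [338, ., ., ., ., 544, ., 679, 272, 572, .]

3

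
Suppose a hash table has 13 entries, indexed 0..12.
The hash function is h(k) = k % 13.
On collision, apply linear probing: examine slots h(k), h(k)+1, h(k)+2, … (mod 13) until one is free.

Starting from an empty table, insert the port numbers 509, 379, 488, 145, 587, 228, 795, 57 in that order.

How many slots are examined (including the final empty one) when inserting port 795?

509 hashes to 2; slot 2 is free -> place at 2.
379 hashes to 2; 2 taken -> place at 3.
488 hashes to 7; slot 7 is free -> place at 7.
145 hashes to 2; 2,3 taken -> place at 4.
587 hashes to 2; 2,3,4 taken -> place at 5.
228 hashes to 7; 7 taken -> place at 8.
795 hashes to 2; 2,3,4,5 taken -> place at 6.
57 hashes to 5; 5,6,7,8 taken -> place at 9.
Table: [., ., 509, 379, 145, 587, 795, 488, 228, 57, ., ., .]

5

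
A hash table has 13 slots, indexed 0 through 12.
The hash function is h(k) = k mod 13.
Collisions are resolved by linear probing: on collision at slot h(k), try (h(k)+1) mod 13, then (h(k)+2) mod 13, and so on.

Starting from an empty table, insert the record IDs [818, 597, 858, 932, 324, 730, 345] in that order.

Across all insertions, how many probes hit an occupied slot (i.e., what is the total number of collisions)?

6

818: h=12 -> slot 12
597: h=12, probe 12,0 -> slot 0
858: h=0, probe 0,1 -> slot 1
932: h=9 -> slot 9
324: h=12, probe 12,0,1,2 -> slot 2
730: h=2, probe 2,3 -> slot 3
345: h=7 -> slot 7
Table: [597, 858, 324, 730, _, _, _, 345, _, 932, _, _, 818]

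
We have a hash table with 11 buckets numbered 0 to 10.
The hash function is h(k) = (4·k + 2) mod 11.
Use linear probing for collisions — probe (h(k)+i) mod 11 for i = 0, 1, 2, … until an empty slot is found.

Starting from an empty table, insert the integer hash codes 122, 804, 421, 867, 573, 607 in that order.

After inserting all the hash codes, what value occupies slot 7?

Insert 122: h=6, slot 6 empty → index 6.
Insert 804: h=6, slot 6 occupied → index 7.
Insert 421: h=3, slot 3 empty → index 3.
Insert 867: h=5, slot 5 empty → index 5.
Insert 573: h=6, slots 6,7 occupied → index 8.
Insert 607: h=10, slot 10 empty → index 10.
Table: [-, -, -, 421, -, 867, 122, 804, 573, -, 607]

804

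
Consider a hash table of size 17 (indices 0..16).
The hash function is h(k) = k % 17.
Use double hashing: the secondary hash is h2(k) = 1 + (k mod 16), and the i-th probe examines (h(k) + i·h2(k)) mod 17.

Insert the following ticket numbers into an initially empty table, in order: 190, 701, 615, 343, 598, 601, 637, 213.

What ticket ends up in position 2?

343

190: h=3 → slot 3
701: h=4 → slot 4
615: h=3, h2=8, probe 3,11 → slot 11
343: h=3, h2=8, probe 3,11,2 → slot 2
598: h=3, h2=7, probe 3,10 → slot 10
601: h=6 → slot 6
637: h=8 → slot 8
213: h=9 → slot 9
Table: [., ., 343, 190, 701, ., 601, ., 637, 213, 598, 615, ., ., ., ., .]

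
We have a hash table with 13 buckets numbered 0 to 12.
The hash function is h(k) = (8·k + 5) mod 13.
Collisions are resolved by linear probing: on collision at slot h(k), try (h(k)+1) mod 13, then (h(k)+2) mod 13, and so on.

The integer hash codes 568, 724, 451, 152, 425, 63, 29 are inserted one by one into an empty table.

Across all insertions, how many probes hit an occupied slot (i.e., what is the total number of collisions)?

568: h=12 => slot 12
724: h=12, probe 12,0 => slot 0
451: h=12, probe 12,0,1 => slot 1
152: h=12, probe 12,0,1,2 => slot 2
425: h=12, probe 12,0,1,2,3 => slot 3
63: h=2, probe 2,3,4 => slot 4
29: h=3, probe 3,4,5 => slot 5
Table: [724, 451, 152, 425, 63, 29, —, —, —, —, —, —, 568]

14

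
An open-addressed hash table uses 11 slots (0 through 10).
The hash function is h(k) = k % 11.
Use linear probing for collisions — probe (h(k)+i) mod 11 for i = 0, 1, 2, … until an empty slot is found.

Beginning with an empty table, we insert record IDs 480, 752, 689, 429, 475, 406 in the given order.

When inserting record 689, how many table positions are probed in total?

2

Insert 480: h=7, slot 7 empty → index 7.
Insert 752: h=4, slot 4 empty → index 4.
Insert 689: h=7, slot 7 occupied → index 8.
Insert 429: h=0, slot 0 empty → index 0.
Insert 475: h=2, slot 2 empty → index 2.
Insert 406: h=10, slot 10 empty → index 10.
Table: [429, ., 475, ., 752, ., ., 480, 689, ., 406]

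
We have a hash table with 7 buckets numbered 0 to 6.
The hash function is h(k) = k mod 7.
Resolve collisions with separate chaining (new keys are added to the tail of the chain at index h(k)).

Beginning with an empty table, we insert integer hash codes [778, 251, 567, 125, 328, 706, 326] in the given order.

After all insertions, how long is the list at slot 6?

Insert 778: h=1, bucket 1 empty -> new chain.
Insert 251: h=6, bucket 6 empty -> new chain.
Insert 567: h=0, bucket 0 empty -> new chain.
Insert 125: h=6, bucket 6 nonempty -> append to chain.
Insert 328: h=6, bucket 6 nonempty -> append to chain.
Insert 706: h=6, bucket 6 nonempty -> append to chain.
Insert 326: h=4, bucket 4 empty -> new chain.
Final buckets:
0: 567
1: 778
2: _
3: _
4: 326
5: _
6: 251 -> 125 -> 328 -> 706

4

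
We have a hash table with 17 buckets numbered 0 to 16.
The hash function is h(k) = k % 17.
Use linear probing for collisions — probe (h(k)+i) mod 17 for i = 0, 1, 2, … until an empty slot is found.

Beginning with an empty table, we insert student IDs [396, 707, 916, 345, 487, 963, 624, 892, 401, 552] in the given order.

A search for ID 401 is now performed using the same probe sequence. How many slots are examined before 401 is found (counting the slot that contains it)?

396: h=5 => slot 5
707: h=10 => slot 10
916: h=15 => slot 15
345: h=5, probe 5,6 => slot 6
487: h=11 => slot 11
963: h=11, probe 11,12 => slot 12
624: h=12, probe 12,13 => slot 13
892: h=8 => slot 8
401: h=10, probe 10,11,12,13,14 => slot 14
552: h=8, probe 8,9 => slot 9
Table: [_, _, _, _, _, 396, 345, _, 892, 552, 707, 487, 963, 624, 401, 916, _]
Lookup 401: h=10, probe 10,11,12,13,14 → found at 14.

5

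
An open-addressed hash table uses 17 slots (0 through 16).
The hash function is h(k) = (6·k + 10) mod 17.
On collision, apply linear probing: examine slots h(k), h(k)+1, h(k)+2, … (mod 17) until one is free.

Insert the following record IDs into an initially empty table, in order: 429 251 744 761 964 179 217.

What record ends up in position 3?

251

429 hashes to 0; slot 0 is free → place at 0.
251 hashes to 3; slot 3 is free → place at 3.
744 hashes to 3; 3 taken → place at 4.
761 hashes to 3; 3,4 taken → place at 5.
964 hashes to 14; slot 14 is free → place at 14.
179 hashes to 13; slot 13 is free → place at 13.
217 hashes to 3; 3,4,5 taken → place at 6.
Table: [429, _, _, 251, 744, 761, 217, _, _, _, _, _, _, 179, 964, _, _]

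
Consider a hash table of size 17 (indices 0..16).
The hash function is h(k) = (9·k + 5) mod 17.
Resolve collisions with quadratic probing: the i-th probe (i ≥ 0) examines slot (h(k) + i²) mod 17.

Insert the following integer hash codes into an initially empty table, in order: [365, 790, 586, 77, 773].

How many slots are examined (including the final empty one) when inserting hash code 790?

365: h=9 → slot 9
790: h=9, probe 9,10 → slot 10
586: h=9, probe 9,10,13 → slot 13
77: h=1 → slot 1
773: h=9, probe 9,10,13,1,8 → slot 8
Table: [-, 77, -, -, -, -, -, -, 773, 365, 790, -, -, 586, -, -, -]

2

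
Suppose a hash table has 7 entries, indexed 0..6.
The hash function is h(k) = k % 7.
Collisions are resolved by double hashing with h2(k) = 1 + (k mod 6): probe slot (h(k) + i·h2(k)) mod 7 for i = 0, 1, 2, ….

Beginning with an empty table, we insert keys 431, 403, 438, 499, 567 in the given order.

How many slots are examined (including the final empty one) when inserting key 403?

2

431 hashes to 4; slot 4 is free → place at 4.
403 hashes to 4, h2=2; 4 taken → place at 6.
438 hashes to 4, h2=1; 4 taken → place at 5.
499 hashes to 2; slot 2 is free → place at 2.
567 hashes to 0; slot 0 is free → place at 0.
Table: [567, ∅, 499, ∅, 431, 438, 403]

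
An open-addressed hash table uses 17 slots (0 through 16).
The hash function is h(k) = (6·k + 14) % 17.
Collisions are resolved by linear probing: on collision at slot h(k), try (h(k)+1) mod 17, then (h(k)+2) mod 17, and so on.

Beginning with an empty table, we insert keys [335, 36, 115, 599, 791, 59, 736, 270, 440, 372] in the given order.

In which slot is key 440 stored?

Insert 335: h=1, slot 1 empty => index 1.
Insert 36: h=9, slot 9 empty => index 9.
Insert 115: h=7, slot 7 empty => index 7.
Insert 599: h=4, slot 4 empty => index 4.
Insert 791: h=0, slot 0 empty => index 0.
Insert 59: h=11, slot 11 empty => index 11.
Insert 736: h=10, slot 10 empty => index 10.
Insert 270: h=2, slot 2 empty => index 2.
Insert 440: h=2, slot 2 occupied => index 3.
Insert 372: h=2, slots 2,3,4 occupied => index 5.
Table: [791, 335, 270, 440, 599, 372, ., 115, ., 36, 736, 59, ., ., ., ., .]

3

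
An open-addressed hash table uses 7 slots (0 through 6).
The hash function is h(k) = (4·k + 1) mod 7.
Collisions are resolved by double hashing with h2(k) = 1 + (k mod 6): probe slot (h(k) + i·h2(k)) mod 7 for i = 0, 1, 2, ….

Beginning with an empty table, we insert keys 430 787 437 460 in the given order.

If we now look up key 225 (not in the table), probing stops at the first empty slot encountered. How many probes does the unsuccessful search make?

2

430 hashes to 6; slot 6 is free -> place at 6.
787 hashes to 6, h2=2; 6 taken -> place at 1.
437 hashes to 6, h2=6; 6 taken -> place at 5.
460 hashes to 0; slot 0 is free -> place at 0.
Table: [460, 787, -, -, -, 437, 430]
Lookup 225: h=5, h2=4, probe 5,2 → slot 2 empty, not found.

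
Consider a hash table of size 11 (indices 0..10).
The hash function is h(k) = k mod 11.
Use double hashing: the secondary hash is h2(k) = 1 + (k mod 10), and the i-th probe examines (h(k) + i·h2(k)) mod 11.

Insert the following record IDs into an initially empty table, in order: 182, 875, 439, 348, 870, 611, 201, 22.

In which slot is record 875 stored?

1

Insert 182: h=6, slot 6 empty → index 6.
Insert 875: h=6, h2=6, slot 6 occupied → index 1.
Insert 439: h=10, slot 10 empty → index 10.
Insert 348: h=7, slot 7 empty → index 7.
Insert 870: h=1, h2=1, slot 1 occupied → index 2.
Insert 611: h=6, h2=2, slot 6 occupied → index 8.
Insert 201: h=3, slot 3 empty → index 3.
Insert 22: h=0, slot 0 empty → index 0.
Table: [22, 875, 870, 201, ., ., 182, 348, 611, ., 439]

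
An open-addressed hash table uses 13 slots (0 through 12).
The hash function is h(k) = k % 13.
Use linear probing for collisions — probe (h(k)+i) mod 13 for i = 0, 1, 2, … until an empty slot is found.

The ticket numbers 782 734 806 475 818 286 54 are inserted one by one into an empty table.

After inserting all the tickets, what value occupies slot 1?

782 hashes to 2; slot 2 is free -> place at 2.
734 hashes to 6; slot 6 is free -> place at 6.
806 hashes to 0; slot 0 is free -> place at 0.
475 hashes to 7; slot 7 is free -> place at 7.
818 hashes to 12; slot 12 is free -> place at 12.
286 hashes to 0; 0 taken -> place at 1.
54 hashes to 2; 2 taken -> place at 3.
Table: [806, 286, 782, 54, _, _, 734, 475, _, _, _, _, 818]

286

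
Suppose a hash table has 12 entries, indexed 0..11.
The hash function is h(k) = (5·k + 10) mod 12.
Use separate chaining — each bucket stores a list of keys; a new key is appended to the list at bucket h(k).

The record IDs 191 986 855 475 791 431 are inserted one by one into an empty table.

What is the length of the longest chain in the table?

3

Insert 191: h=5, bucket 5 empty → new chain.
Insert 986: h=8, bucket 8 empty → new chain.
Insert 855: h=1, bucket 1 empty → new chain.
Insert 475: h=9, bucket 9 empty → new chain.
Insert 791: h=5, bucket 5 nonempty → append to chain.
Insert 431: h=5, bucket 5 nonempty → append to chain.
Final buckets:
0: —
1: 855
2: —
3: —
4: —
5: 191 -> 791 -> 431
6: —
7: —
8: 986
9: 475
10: —
11: —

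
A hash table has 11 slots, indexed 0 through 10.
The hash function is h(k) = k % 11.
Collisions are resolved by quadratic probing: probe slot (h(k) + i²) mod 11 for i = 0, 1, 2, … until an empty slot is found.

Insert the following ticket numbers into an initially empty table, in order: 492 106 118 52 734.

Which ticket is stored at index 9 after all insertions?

492 hashes to 8; slot 8 is free → place at 8.
106 hashes to 7; slot 7 is free → place at 7.
118 hashes to 8; 8 taken → place at 9.
52 hashes to 8; 8,9 taken → place at 1.
734 hashes to 8; 8,9,1 taken → place at 6.
Table: [-, 52, -, -, -, -, 734, 106, 492, 118, -]

118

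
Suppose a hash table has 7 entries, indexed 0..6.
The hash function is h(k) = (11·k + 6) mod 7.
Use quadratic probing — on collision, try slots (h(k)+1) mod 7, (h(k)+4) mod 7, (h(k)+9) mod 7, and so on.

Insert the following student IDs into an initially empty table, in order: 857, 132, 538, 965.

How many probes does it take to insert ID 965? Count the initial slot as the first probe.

Insert 857: h=4, slot 4 empty → index 4.
Insert 132: h=2, slot 2 empty → index 2.
Insert 538: h=2, slot 2 occupied → index 3.
Insert 965: h=2, slots 2,3 occupied → index 6.
Table: [—, —, 132, 538, 857, —, 965]

3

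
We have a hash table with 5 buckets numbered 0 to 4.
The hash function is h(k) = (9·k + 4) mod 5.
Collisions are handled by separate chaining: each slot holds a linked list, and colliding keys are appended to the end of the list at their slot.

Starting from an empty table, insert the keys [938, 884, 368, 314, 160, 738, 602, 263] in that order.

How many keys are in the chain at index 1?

Insert 938: h=1, bucket 1 empty → new chain.
Insert 884: h=0, bucket 0 empty → new chain.
Insert 368: h=1, bucket 1 nonempty → append to chain.
Insert 314: h=0, bucket 0 nonempty → append to chain.
Insert 160: h=4, bucket 4 empty → new chain.
Insert 738: h=1, bucket 1 nonempty → append to chain.
Insert 602: h=2, bucket 2 empty → new chain.
Insert 263: h=1, bucket 1 nonempty → append to chain.
Final buckets:
0: 884 -> 314
1: 938 -> 368 -> 738 -> 263
2: 602
3: .
4: 160

4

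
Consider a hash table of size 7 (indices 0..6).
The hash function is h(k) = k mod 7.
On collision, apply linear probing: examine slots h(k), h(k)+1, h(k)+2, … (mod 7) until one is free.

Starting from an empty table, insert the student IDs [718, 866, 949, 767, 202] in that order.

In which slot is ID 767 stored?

0

718 hashes to 4; slot 4 is free => place at 4.
866 hashes to 5; slot 5 is free => place at 5.
949 hashes to 4; 4,5 taken => place at 6.
767 hashes to 4; 4,5,6 taken => place at 0.
202 hashes to 6; 6,0 taken => place at 1.
Table: [767, 202, _, _, 718, 866, 949]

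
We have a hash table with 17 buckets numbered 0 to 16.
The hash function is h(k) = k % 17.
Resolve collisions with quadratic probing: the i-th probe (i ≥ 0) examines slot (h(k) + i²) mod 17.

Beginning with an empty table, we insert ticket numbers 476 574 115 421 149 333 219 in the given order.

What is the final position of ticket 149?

Insert 476: h=0, slot 0 empty => index 0.
Insert 574: h=13, slot 13 empty => index 13.
Insert 115: h=13, slot 13 occupied => index 14.
Insert 421: h=13, slots 13,14,0 occupied => index 5.
Insert 149: h=13, slots 13,14,0,5 occupied => index 12.
Insert 333: h=10, slot 10 empty => index 10.
Insert 219: h=15, slot 15 empty => index 15.
Table: [476, _, _, _, _, 421, _, _, _, _, 333, _, 149, 574, 115, 219, _]

12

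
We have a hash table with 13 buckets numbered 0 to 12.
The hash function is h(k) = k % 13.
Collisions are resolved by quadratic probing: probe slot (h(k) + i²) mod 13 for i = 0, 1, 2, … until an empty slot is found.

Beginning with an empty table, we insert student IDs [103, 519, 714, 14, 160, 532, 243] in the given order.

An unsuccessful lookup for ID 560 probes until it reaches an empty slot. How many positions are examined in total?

103: h=12 => slot 12
519: h=12, probe 12,0 => slot 0
714: h=12, probe 12,0,3 => slot 3
14: h=1 => slot 1
160: h=4 => slot 4
532: h=12, probe 12,0,3,8 => slot 8
243: h=9 => slot 9
Table: [519, 14, ∅, 714, 160, ∅, ∅, ∅, 532, 243, ∅, ∅, 103]
Lookup 560: h=1, probe 1,2 → slot 2 empty, not found.

2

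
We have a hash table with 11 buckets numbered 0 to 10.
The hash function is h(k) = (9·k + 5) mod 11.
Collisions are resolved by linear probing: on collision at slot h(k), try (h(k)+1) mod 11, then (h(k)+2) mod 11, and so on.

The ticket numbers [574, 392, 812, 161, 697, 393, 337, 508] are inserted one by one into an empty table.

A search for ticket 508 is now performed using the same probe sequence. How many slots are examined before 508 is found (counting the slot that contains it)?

Insert 574: h=1, slot 1 empty → index 1.
Insert 392: h=2, slot 2 empty → index 2.
Insert 812: h=9, slot 9 empty → index 9.
Insert 161: h=2, slot 2 occupied → index 3.
Insert 697: h=8, slot 8 empty → index 8.
Insert 393: h=0, slot 0 empty → index 0.
Insert 337: h=2, slots 2,3 occupied → index 4.
Insert 508: h=1, slots 1,2,3,4 occupied → index 5.
Table: [393, 574, 392, 161, 337, 508, ∅, ∅, 697, 812, ∅]
Lookup 508: h=1, probe 1,2,3,4,5 → found at 5.

5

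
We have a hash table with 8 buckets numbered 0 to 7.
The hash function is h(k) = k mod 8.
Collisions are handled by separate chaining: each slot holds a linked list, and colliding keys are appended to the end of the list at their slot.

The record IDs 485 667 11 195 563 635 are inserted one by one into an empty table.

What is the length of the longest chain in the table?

5

485 → bucket 5
667 → bucket 3
11 → bucket 3 (collision)
195 → bucket 3 (collision)
563 → bucket 3 (collision)
635 → bucket 3 (collision)
Final buckets:
0: -
1: -
2: -
3: 667 -> 11 -> 195 -> 563 -> 635
4: -
5: 485
6: -
7: -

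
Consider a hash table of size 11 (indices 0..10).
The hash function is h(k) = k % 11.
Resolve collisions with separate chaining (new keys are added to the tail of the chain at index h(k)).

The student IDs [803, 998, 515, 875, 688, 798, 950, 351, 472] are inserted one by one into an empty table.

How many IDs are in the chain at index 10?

2

Insert 803: h=0, bucket 0 empty -> new chain.
Insert 998: h=8, bucket 8 empty -> new chain.
Insert 515: h=9, bucket 9 empty -> new chain.
Insert 875: h=6, bucket 6 empty -> new chain.
Insert 688: h=6, bucket 6 nonempty -> append to chain.
Insert 798: h=6, bucket 6 nonempty -> append to chain.
Insert 950: h=4, bucket 4 empty -> new chain.
Insert 351: h=10, bucket 10 empty -> new chain.
Insert 472: h=10, bucket 10 nonempty -> append to chain.
Final buckets:
0: 803
1: -
2: -
3: -
4: 950
5: -
6: 875 -> 688 -> 798
7: -
8: 998
9: 515
10: 351 -> 472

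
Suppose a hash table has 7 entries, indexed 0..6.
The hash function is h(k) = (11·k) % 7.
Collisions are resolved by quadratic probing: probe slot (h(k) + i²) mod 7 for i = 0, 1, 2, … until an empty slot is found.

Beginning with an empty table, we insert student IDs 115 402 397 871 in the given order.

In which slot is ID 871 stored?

115 hashes to 5; slot 5 is free → place at 5.
402 hashes to 5; 5 taken → place at 6.
397 hashes to 6; 6 taken → place at 0.
871 hashes to 5; 5,6 taken → place at 2.
Table: [397, ∅, 871, ∅, ∅, 115, 402]

2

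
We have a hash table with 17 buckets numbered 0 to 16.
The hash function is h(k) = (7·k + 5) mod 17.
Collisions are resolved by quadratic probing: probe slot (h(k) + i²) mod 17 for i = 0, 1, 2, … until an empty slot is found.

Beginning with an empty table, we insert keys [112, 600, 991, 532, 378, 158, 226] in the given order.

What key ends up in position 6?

600

112: h=7 -> slot 7
600: h=6 -> slot 6
991: h=6, probe 6,7,10 -> slot 10
532: h=6, probe 6,7,10,15 -> slot 15
378: h=16 -> slot 16
158: h=6, probe 6,7,10,15,5 -> slot 5
226: h=6, probe 6,7,10,15,5,14 -> slot 14
Table: [∅, ∅, ∅, ∅, ∅, 158, 600, 112, ∅, ∅, 991, ∅, ∅, ∅, 226, 532, 378]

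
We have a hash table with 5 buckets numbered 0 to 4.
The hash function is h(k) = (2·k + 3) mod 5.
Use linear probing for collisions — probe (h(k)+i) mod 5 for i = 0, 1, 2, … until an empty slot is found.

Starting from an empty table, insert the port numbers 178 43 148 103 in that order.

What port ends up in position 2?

178 hashes to 4; slot 4 is free => place at 4.
43 hashes to 4; 4 taken => place at 0.
148 hashes to 4; 4,0 taken => place at 1.
103 hashes to 4; 4,0,1 taken => place at 2.
Table: [43, 148, 103, ∅, 178]

103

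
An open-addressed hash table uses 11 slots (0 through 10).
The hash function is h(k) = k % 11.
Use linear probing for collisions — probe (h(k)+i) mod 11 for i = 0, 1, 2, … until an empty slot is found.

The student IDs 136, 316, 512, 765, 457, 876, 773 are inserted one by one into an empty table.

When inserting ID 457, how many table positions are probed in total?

136: h=4 -> slot 4
316: h=8 -> slot 8
512: h=6 -> slot 6
765: h=6, probe 6,7 -> slot 7
457: h=6, probe 6,7,8,9 -> slot 9
876: h=7, probe 7,8,9,10 -> slot 10
773: h=3 -> slot 3
Table: [., ., ., 773, 136, ., 512, 765, 316, 457, 876]

4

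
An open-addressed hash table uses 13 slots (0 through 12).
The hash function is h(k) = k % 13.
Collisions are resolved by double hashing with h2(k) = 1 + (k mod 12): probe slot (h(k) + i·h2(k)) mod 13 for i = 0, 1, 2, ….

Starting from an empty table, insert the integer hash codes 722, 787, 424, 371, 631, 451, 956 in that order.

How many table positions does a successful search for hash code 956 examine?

2

722 hashes to 7; slot 7 is free → place at 7.
787 hashes to 7, h2=8; 7 taken → place at 2.
424 hashes to 8; slot 8 is free → place at 8.
371 hashes to 7, h2=12; 7 taken → place at 6.
631 hashes to 7, h2=8; 7,2 taken → place at 10.
451 hashes to 9; slot 9 is free → place at 9.
956 hashes to 7, h2=9; 7 taken → place at 3.
Table: [—, —, 787, 956, —, —, 371, 722, 424, 451, 631, —, —]
Lookup 956: h=7, h2=9, probe 7,3 → found at 3.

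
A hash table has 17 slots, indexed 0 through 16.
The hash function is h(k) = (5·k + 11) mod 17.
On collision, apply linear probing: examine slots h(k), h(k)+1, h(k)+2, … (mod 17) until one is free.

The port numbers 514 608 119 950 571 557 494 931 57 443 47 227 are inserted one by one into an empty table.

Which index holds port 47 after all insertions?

13

514 hashes to 14; slot 14 is free => place at 14.
608 hashes to 8; slot 8 is free => place at 8.
119 hashes to 11; slot 11 is free => place at 11.
950 hashes to 1; slot 1 is free => place at 1.
571 hashes to 10; slot 10 is free => place at 10.
557 hashes to 8; 8 taken => place at 9.
494 hashes to 16; slot 16 is free => place at 16.
931 hashes to 8; 8,9,10,11 taken => place at 12.
57 hashes to 7; slot 7 is free => place at 7.
443 hashes to 16; 16 taken => place at 0.
47 hashes to 8; 8,9,10,11,12 taken => place at 13.
227 hashes to 7; 7,8,9,10,11,12,13,14 taken => place at 15.
Table: [443, 950, ∅, ∅, ∅, ∅, ∅, 57, 608, 557, 571, 119, 931, 47, 514, 227, 494]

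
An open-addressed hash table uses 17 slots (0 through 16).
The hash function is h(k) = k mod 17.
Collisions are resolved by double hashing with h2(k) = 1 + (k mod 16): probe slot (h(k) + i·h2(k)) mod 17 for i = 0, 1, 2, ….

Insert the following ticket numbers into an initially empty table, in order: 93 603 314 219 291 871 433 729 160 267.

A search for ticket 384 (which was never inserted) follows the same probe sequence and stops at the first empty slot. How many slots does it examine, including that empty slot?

93 hashes to 8; slot 8 is free → place at 8.
603 hashes to 8, h2=12; 8 taken → place at 3.
314 hashes to 8, h2=11; 8 taken → place at 2.
219 hashes to 15; slot 15 is free → place at 15.
291 hashes to 2, h2=4; 2 taken → place at 6.
871 hashes to 4; slot 4 is free → place at 4.
433 hashes to 8, h2=2; 8 taken → place at 10.
729 hashes to 15, h2=10; 15,8 taken → place at 1.
160 hashes to 7; slot 7 is free → place at 7.
267 hashes to 12; slot 12 is free → place at 12.
Table: [_, 729, 314, 603, 871, _, 291, 160, 93, _, 433, _, 267, _, _, 219, _]
Lookup 384: h=10, h2=1, probe 10,11 → slot 11 empty, not found.

2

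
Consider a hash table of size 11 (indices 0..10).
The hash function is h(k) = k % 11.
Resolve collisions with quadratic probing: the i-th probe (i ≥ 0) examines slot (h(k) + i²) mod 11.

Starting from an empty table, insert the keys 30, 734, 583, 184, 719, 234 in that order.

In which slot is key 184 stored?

1

30 hashes to 8; slot 8 is free → place at 8.
734 hashes to 8; 8 taken → place at 9.
583 hashes to 0; slot 0 is free → place at 0.
184 hashes to 8; 8,9 taken → place at 1.
719 hashes to 4; slot 4 is free → place at 4.
234 hashes to 3; slot 3 is free → place at 3.
Table: [583, 184, _, 234, 719, _, _, _, 30, 734, _]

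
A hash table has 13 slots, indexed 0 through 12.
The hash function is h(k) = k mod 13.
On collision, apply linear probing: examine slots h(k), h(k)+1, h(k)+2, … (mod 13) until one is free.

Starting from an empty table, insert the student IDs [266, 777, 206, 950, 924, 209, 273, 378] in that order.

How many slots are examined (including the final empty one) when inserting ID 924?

266: h=6 => slot 6
777: h=10 => slot 10
206: h=11 => slot 11
950: h=1 => slot 1
924: h=1, probe 1,2 => slot 2
209: h=1, probe 1,2,3 => slot 3
273: h=0 => slot 0
378: h=1, probe 1,2,3,4 => slot 4
Table: [273, 950, 924, 209, 378, —, 266, —, —, —, 777, 206, —]

2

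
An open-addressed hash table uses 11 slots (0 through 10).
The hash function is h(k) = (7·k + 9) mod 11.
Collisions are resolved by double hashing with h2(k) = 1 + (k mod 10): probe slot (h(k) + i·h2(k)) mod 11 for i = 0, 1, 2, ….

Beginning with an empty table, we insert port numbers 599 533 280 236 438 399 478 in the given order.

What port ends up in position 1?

Insert 599: h=0, slot 0 empty => index 0.
Insert 533: h=0, h2=4, slot 0 occupied => index 4.
Insert 280: h=0, h2=1, slot 0 occupied => index 1.
Insert 236: h=0, h2=7, slot 0 occupied => index 7.
Insert 438: h=6, slot 6 empty => index 6.
Insert 399: h=8, slot 8 empty => index 8.
Insert 478: h=0, h2=9, slot 0 occupied => index 9.
Table: [599, 280, ∅, ∅, 533, ∅, 438, 236, 399, 478, ∅]

280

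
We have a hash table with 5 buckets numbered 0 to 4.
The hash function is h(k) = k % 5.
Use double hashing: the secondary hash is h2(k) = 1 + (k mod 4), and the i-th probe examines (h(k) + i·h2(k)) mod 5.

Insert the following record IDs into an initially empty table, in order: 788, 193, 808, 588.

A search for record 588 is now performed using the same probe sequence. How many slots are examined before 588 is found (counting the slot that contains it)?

788 hashes to 3; slot 3 is free → place at 3.
193 hashes to 3, h2=2; 3 taken → place at 0.
808 hashes to 3, h2=1; 3 taken → place at 4.
588 hashes to 3, h2=1; 3,4,0 taken → place at 1.
Table: [193, 588, -, 788, 808]
Lookup 588: h=3, h2=1, probe 3,4,0,1 → found at 1.

4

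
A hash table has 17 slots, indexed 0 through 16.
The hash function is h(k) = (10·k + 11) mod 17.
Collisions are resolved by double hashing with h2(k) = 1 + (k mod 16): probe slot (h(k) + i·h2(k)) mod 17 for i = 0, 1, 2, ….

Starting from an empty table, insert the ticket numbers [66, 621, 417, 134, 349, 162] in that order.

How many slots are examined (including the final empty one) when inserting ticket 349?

Insert 66: h=8, slot 8 empty => index 8.
Insert 621: h=16, slot 16 empty => index 16.
Insert 417: h=16, h2=2, slot 16 occupied => index 1.
Insert 134: h=8, h2=7, slot 8 occupied => index 15.
Insert 349: h=16, h2=14, slot 16 occupied => index 13.
Insert 162: h=16, h2=3, slot 16 occupied => index 2.
Table: [—, 417, 162, —, —, —, —, —, 66, —, —, —, —, 349, —, 134, 621]

2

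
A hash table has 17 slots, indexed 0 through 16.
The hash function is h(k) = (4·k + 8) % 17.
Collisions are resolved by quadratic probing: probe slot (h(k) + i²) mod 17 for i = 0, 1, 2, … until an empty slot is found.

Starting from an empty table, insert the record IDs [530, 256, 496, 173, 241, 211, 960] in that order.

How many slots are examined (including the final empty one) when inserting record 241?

530 hashes to 3; slot 3 is free => place at 3.
256 hashes to 12; slot 12 is free => place at 12.
496 hashes to 3; 3 taken => place at 4.
173 hashes to 3; 3,4 taken => place at 7.
241 hashes to 3; 3,4,7,12 taken => place at 2.
211 hashes to 2; 2,3 taken => place at 6.
960 hashes to 6; 6,7 taken => place at 10.
Table: [_, _, 241, 530, 496, _, 211, 173, _, _, 960, _, 256, _, _, _, _]

5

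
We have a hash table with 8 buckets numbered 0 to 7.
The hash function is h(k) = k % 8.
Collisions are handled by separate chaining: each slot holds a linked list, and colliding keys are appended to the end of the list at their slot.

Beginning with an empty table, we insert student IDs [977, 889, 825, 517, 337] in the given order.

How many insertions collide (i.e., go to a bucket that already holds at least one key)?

Insert 977: h=1, bucket 1 empty -> new chain.
Insert 889: h=1, bucket 1 nonempty -> append to chain.
Insert 825: h=1, bucket 1 nonempty -> append to chain.
Insert 517: h=5, bucket 5 empty -> new chain.
Insert 337: h=1, bucket 1 nonempty -> append to chain.
Final buckets:
0: —
1: 977 -> 889 -> 825 -> 337
2: —
3: —
4: —
5: 517
6: —
7: —

3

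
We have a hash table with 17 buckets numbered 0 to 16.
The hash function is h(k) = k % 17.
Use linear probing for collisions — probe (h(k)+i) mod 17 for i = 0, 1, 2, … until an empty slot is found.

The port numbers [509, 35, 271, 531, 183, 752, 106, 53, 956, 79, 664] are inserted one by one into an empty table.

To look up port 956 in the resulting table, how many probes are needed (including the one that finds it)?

509 hashes to 16; slot 16 is free => place at 16.
35 hashes to 1; slot 1 is free => place at 1.
271 hashes to 16; 16 taken => place at 0.
531 hashes to 4; slot 4 is free => place at 4.
183 hashes to 13; slot 13 is free => place at 13.
752 hashes to 4; 4 taken => place at 5.
106 hashes to 4; 4,5 taken => place at 6.
53 hashes to 2; slot 2 is free => place at 2.
956 hashes to 4; 4,5,6 taken => place at 7.
79 hashes to 11; slot 11 is free => place at 11.
664 hashes to 1; 1,2 taken => place at 3.
Table: [271, 35, 53, 664, 531, 752, 106, 956, -, -, -, 79, -, 183, -, -, 509]
Lookup 956: h=4, probe 4,5,6,7 → found at 7.

4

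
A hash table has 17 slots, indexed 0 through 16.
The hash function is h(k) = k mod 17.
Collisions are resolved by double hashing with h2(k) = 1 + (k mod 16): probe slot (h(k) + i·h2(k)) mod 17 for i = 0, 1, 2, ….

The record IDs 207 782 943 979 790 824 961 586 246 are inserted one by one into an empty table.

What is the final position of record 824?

207 hashes to 3; slot 3 is free => place at 3.
782 hashes to 0; slot 0 is free => place at 0.
943 hashes to 8; slot 8 is free => place at 8.
979 hashes to 10; slot 10 is free => place at 10.
790 hashes to 8, h2=7; 8 taken => place at 15.
824 hashes to 8, h2=9; 8,0 taken => place at 9.
961 hashes to 9, h2=2; 9 taken => place at 11.
586 hashes to 8, h2=11; 8 taken => place at 2.
246 hashes to 8, h2=7; 8,15 taken => place at 5.
Table: [782, ., 586, 207, ., 246, ., ., 943, 824, 979, 961, ., ., ., 790, .]

9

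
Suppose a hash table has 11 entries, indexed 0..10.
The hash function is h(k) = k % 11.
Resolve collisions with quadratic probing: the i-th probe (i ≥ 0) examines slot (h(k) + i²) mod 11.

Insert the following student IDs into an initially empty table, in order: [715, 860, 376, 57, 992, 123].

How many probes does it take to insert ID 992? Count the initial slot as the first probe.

5

Insert 715: h=0, slot 0 empty -> index 0.
Insert 860: h=2, slot 2 empty -> index 2.
Insert 376: h=2, slot 2 occupied -> index 3.
Insert 57: h=2, slots 2,3 occupied -> index 6.
Insert 992: h=2, slots 2,3,6,0 occupied -> index 7.
Insert 123: h=2, slots 2,3,6,0,7 occupied -> index 5.
Table: [715, _, 860, 376, _, 123, 57, 992, _, _, _]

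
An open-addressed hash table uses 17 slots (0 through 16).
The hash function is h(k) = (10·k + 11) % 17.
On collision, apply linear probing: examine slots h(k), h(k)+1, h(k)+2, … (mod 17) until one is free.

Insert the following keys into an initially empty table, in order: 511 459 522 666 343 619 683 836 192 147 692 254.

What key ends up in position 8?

343

Insert 511: h=4, slot 4 empty -> index 4.
Insert 459: h=11, slot 11 empty -> index 11.
Insert 522: h=12, slot 12 empty -> index 12.
Insert 666: h=7, slot 7 empty -> index 7.
Insert 343: h=7, slot 7 occupied -> index 8.
Insert 619: h=13, slot 13 empty -> index 13.
Insert 683: h=7, slots 7,8 occupied -> index 9.
Insert 836: h=7, slots 7,8,9 occupied -> index 10.
Insert 192: h=10, slots 10,11,12,13 occupied -> index 14.
Insert 147: h=2, slot 2 empty -> index 2.
Insert 692: h=12, slots 12,13,14 occupied -> index 15.
Insert 254: h=1, slot 1 empty -> index 1.
Table: [-, 254, 147, -, 511, -, -, 666, 343, 683, 836, 459, 522, 619, 192, 692, -]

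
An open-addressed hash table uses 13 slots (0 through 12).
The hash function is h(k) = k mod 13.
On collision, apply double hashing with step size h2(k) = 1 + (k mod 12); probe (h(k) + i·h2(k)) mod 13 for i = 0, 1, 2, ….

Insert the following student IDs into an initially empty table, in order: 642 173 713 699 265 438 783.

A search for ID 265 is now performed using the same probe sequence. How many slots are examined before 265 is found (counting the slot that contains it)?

642 hashes to 5; slot 5 is free -> place at 5.
173 hashes to 4; slot 4 is free -> place at 4.
713 hashes to 11; slot 11 is free -> place at 11.
699 hashes to 10; slot 10 is free -> place at 10.
265 hashes to 5, h2=2; 5 taken -> place at 7.
438 hashes to 9; slot 9 is free -> place at 9.
783 hashes to 3; slot 3 is free -> place at 3.
Table: [-, -, -, 783, 173, 642, -, 265, -, 438, 699, 713, -]
Lookup 265: h=5, h2=2, probe 5,7 → found at 7.

2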